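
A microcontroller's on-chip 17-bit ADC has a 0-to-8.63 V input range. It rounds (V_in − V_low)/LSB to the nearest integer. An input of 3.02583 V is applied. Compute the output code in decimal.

code 45956

With 131072 levels over 8.63 V, one step is 65.84 µV.
(V_in − V_low)/LSB = (3.02583 − 0) / 6.58417e-05 = 45956.152.
Round → code 45956.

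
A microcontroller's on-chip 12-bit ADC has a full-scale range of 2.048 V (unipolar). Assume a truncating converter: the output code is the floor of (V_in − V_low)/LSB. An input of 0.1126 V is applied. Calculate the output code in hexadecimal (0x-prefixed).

code 0xE1 (decimal 225)

With 4096 levels over 2.048 V, one step is 0.500 mV.
Input sits at 225.200 steps above V_low.
So the output code is 225.
In hexadecimal (0x-prefixed): 0xE1.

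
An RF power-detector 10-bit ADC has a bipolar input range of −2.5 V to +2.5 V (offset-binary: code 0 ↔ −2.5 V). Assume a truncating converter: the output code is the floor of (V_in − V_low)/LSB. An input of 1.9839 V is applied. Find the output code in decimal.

With 1024 levels over 5 V, one step is 4.883 mV.
(V_in − V_low)/LSB = (1.9839 − (−2.5)) / 0.00488281 = 918.303.
⌊·⌋(918.303) = 918.

code 918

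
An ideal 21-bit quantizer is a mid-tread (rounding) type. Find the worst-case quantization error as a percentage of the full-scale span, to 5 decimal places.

0.00002 %

Rounding → worst-case error = ½ LSB = V_FS/2^22, so 100/4194304 = 2.38419e-05 % of full scale.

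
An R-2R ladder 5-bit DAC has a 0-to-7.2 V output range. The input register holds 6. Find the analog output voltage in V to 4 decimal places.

LSB = 7.2 V / 2^5 = 225.000 mV.
V_out = 0 + 6 × 0.225 V = 1.35 V.

1.3500 V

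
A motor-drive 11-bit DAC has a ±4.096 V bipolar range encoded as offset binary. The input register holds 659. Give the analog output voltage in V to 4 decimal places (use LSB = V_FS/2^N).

-1.4600 V

LSB = 8.192 V / 2^11 = 4.000 mV.
V_out = (−4.096) + 659 × 0.004 V = -1.46 V.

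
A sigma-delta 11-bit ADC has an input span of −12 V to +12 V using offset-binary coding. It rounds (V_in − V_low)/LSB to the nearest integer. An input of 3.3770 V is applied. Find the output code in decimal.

Full-scale span = 24 V; LSB = 24/2^11 = 11.719 mV.
(V_in − V_low)/LSB = (3.3770 − (−12)) / 0.0117188 = 1312.171.
Round → code 1312.

code 1312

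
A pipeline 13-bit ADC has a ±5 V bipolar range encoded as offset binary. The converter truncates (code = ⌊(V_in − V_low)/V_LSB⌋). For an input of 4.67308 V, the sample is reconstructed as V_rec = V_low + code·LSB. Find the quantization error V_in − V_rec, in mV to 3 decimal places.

0.228 mV

Step size: 10 V ÷ 2^13 = 1.221 mV.
(4.67308 − (−5))/0.0012207 = 7924.1871; ⌊·⌋ gives code 7924.
Code 7924 maps back to (−5) + 7924×0.0012207 V = 4.6728516 V.
V_in − V_rec = 0.000228437 V = 0.228 mV.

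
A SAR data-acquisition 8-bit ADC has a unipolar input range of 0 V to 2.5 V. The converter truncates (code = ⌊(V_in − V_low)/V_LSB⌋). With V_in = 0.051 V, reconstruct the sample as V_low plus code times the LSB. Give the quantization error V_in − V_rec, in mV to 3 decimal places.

Step size: 2.5 V ÷ 2^8 = 9.766 mV.
(V_in − V_low)/LSB = (0.051 − 0)/0.00976562 = 5.2224 → code 5 (floor).
V_rec = 0 + 5·0.00976562 = 0.048828125 V.
V_in − V_rec = 0.00217188 V = 2.172 mV.

2.172 mV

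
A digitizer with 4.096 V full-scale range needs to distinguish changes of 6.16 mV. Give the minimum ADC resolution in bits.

Number of steps required ≥ 4.096 V / 6.16 mV = 664.94.
Need 2^N ≥ 664.94; 2^9 = 512, 2^10 = 1024.
Minimum N = 10.

10 bits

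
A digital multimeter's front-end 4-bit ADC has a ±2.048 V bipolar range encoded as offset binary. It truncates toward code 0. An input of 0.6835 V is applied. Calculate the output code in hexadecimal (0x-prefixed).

LSB = 4.096 V / 16 = 256.000 mV.
Input sits at 10.670 steps above V_low.
⌊·⌋(10.670) = 10.
In hexadecimal (0x-prefixed): 0xA.

code 0xA (decimal 10)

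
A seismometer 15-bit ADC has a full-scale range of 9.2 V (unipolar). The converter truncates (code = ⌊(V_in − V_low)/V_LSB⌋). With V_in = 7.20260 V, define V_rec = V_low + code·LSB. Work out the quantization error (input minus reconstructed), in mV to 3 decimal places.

Step size: 9.2 V ÷ 2^15 = 280.76 µV.
(7.20260 − 0)/0.000280762 = 25653.7823; ⌊·⌋ gives code 25653.
Code 25653 maps back to 0 + 25653×0.000280762 V = 7.2023804 V.
Error = 7.20260 − 7.2023804 = 0.000219629 V = 0.220 mV.

0.220 mV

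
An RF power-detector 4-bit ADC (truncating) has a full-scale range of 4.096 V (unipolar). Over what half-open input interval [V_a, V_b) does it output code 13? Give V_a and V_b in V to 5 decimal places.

[3.32800 V, 3.58400 V)

LSB = 4.096/2^4 = 256.000 mV.
V_a = V_low + 13·LSB = 3.328 V; V_b = V_low + 14·LSB = 3.584 V.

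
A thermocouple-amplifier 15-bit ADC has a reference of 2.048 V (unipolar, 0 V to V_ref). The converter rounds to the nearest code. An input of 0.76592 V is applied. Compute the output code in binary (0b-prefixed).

code 0b10111111011111 (decimal 12255)

Full-scale span = 2.048 V; LSB = 2.048/2^15 = 62.50 µV.
Input sits at 12254.720 steps above V_low.
round(12254.720) = 12255.
In binary (0b-prefixed): 0b10111111011111.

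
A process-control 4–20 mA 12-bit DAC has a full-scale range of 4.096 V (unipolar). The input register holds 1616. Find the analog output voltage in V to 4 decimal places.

LSB = 4.096 V / 2^12 = 1.000 mV.
V_out = 0 + 1616 × 0.001 V = 1.616 V.

1.6160 V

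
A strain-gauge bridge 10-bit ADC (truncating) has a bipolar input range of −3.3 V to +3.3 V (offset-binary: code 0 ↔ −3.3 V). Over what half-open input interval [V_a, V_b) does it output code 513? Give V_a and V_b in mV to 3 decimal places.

[6.445 mV, 12.891 mV)

LSB = 6.6/2^10 = 6.445 mV.
V_a = V_low + 513·LSB = 0.00644531 V; V_b = V_low + 514·LSB = 0.0128906 V.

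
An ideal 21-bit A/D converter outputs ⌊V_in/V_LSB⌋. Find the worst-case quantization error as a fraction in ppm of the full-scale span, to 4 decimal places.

0.4768 ppm

Truncating → worst-case error = 1 LSB = V_FS/2^21, so 1e+06/2097152 = 0.476837 ppm of full scale.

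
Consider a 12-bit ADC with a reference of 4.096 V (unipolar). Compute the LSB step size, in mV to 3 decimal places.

Full-scale span = 4.096 V.
LSB = 4.096 / 2^12 = 4.096 / 4096 = 0.001 V = 1.000 mV.

1.000 mV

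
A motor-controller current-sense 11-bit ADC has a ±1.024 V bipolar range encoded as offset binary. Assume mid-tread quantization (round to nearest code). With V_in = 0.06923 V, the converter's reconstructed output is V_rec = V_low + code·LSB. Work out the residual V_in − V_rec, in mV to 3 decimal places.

0.230 mV

One LSB is 2.048 V / 2048 = 1.000 mV.
(0.06923 − (−1.024))/0.001 = 1093.2300; round gives code 1093.
Code 1093 maps back to (−1.024) + 1093×0.001 V = 0.069 V.
V_in − V_rec = 0.00023 V = 0.230 mV.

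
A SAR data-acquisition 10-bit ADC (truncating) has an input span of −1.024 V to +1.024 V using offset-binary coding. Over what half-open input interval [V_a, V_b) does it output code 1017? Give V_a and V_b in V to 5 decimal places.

[1.01000 V, 1.01200 V)

LSB = 2.048/2^10 = 2.000 mV.
V_a = V_low + 1017·LSB = 1.01 V; V_b = V_low + 1018·LSB = 1.012 V.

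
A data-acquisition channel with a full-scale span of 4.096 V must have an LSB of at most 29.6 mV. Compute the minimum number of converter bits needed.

Number of steps required ≥ 4.096 V / 29.6 mV = 138.38.
Need 2^N ≥ 138.38; 2^7 = 128, 2^8 = 256.
Minimum N = 8.

8 bits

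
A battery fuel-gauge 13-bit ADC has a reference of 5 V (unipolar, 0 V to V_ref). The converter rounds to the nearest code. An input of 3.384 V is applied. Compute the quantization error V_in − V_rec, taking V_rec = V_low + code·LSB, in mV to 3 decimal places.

0.211 mV

One LSB is 5 V / 8192 = 0.610 mV.
(3.384 − 0)/0.000610352 = 5544.3456; round gives code 5544.
Reconstructed: 3.3837891 V.
Difference: 0.000210937 V → 0.211 mV.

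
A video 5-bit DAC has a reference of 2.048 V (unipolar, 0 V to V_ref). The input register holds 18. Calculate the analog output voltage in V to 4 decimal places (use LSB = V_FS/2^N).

1.1520 V

LSB = 2.048 V / 2^5 = 64.000 mV.
V_out = 0 + 18 × 0.064 V = 1.152 V.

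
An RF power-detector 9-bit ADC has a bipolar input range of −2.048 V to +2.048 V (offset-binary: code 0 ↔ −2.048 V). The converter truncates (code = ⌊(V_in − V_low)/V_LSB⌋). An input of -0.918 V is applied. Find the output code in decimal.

code 141

Full-scale span = 4.096 V; LSB = 4.096/2^9 = 8.000 mV.
(-0.918 − (−2.048)) / 0.008 = 141.250 LSBs.
Floor → code 141.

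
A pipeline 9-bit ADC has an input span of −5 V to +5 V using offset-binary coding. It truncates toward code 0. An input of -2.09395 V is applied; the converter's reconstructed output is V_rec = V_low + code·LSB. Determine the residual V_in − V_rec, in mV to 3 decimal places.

Step size: 10 V ÷ 2^9 = 19.531 mV.
(V_in − V_low)/LSB = (-2.09395 − (−5))/0.0195312 = 148.7898 → code 148 (floor).
Code 148 maps back to (−5) + 148×0.0195312 V = -2.109375 V.
Error = -2.09395 − (−2.109375) = 0.015425 V = 15.425 mV.

15.425 mV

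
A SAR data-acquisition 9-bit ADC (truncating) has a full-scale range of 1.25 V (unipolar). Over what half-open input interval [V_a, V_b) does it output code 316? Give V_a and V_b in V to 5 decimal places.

LSB = 1.25/2^9 = 2.441 mV.
V_a = V_low + 316·LSB = 0.771484 V; V_b = V_low + 317·LSB = 0.773926 V.

[0.77148 V, 0.77393 V)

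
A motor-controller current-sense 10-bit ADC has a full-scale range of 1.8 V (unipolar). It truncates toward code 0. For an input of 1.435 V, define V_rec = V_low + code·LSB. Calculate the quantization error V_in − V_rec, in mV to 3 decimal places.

0.625 mV

Step size: 1.8 V ÷ 2^10 = 1.758 mV.
Scaled input = 816.3556 LSBs, so code = 816.
V_rec = 0 + 816·0.00175781 = 1.434375 V.
Difference: 0.000625 V → 0.625 mV.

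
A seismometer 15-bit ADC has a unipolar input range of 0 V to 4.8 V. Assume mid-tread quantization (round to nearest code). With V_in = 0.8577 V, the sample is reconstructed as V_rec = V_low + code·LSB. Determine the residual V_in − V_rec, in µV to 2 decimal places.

Step size: 4.8 V ÷ 2^15 = 146.48 µV.
Scaled input = 5855.2320 LSBs, so code = 5855.
V_rec = 0 + 5855·0.000146484 = 0.85766602 V.
Difference: 3.39844e-05 V → 33.98 µV.

33.98 µV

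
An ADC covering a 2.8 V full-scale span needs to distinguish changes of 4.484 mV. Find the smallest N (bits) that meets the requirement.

10 bits

Number of steps required ≥ 2.8 V / 4.484 mV = 624.44.
Need 2^N ≥ 624.44; 2^9 = 512, 2^10 = 1024.
Minimum N = 10.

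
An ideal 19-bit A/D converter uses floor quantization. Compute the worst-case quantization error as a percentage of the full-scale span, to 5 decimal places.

Truncating → worst-case error = 1 LSB = V_FS/2^19, so 100/524288 = 0.000190735 % of full scale.

0.00019 %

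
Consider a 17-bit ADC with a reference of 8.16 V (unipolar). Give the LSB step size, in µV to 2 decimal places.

62.26 µV

Full-scale span = 8.16 V.
LSB = 8.16 / 2^17 = 8.16 / 131072 = 6.22559e-05 V = 62.26 µV.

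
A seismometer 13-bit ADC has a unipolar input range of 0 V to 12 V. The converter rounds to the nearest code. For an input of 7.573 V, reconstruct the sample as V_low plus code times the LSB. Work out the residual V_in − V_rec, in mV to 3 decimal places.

-0.242 mV

Step size: 12 V ÷ 2^13 = 1.465 mV.
(7.573 − 0)/0.00146484 = 5169.8347; round gives code 5170.
Reconstructed: 7.5732422 V.
Difference: -0.000242187 V → -0.242 mV.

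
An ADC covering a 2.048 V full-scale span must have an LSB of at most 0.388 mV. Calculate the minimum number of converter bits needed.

13 bits

Number of steps required ≥ 2.048 V / 0.388 mV = 5278.35.
Need 2^N ≥ 5278.35; 2^12 = 4096, 2^13 = 8192.
Minimum N = 13.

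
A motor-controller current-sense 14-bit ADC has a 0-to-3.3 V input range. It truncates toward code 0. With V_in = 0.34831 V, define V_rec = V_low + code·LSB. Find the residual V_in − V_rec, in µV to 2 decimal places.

Step size: 3.3 V ÷ 2^14 = 201.42 µV.
Scaled input = 1729.3064 LSBs, so code = 1729.
Reconstructed: 0.34824829 V.
Difference: 6.1709e-05 V → 61.71 µV.

61.71 µV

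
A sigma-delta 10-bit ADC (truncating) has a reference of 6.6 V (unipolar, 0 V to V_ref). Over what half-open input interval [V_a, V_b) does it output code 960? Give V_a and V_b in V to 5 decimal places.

LSB = 6.6/2^10 = 6.445 mV.
V_a = V_low + 960·LSB = 6.1875 V; V_b = V_low + 961·LSB = 6.19395 V.

[6.18750 V, 6.19395 V)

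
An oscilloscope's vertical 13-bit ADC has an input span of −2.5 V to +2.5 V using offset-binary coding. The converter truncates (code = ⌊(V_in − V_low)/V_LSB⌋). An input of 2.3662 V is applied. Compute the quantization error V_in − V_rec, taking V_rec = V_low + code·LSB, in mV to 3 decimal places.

0.477 mV

One LSB is 5 V / 8192 = 0.610 mV.
(V_in − V_low)/LSB = (2.3662 − (−2.5))/0.000610352 = 7972.7821 → code 7972 (floor).
Code 7972 maps back to (−2.5) + 7972×0.000610352 V = 2.3657227 V.
Error = 2.3662 − 2.3657227 = 0.000477344 V = 0.477 mV.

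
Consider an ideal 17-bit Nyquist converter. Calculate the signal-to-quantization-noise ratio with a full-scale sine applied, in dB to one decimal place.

104.1 dB

SNR ≈ 6.02·N + 1.76 dB = 6.02·17 + 1.76 = 104.10 dB.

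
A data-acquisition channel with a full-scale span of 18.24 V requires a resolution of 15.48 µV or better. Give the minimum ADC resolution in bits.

Number of steps required ≥ 18.24 V / 15.48 µV = 1178294.57.
Need 2^N ≥ 1178294.57; 2^20 = 1048576, 2^21 = 2097152.
Minimum N = 21.

21 bits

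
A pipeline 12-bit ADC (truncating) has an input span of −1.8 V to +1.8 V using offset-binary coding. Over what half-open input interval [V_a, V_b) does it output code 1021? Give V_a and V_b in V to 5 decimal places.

LSB = 3.6/2^12 = 0.879 mV.
V_a = V_low + 1021·LSB = -0.902637 V; V_b = V_low + 1022·LSB = -0.901758 V.

[-0.90264 V, -0.90176 V)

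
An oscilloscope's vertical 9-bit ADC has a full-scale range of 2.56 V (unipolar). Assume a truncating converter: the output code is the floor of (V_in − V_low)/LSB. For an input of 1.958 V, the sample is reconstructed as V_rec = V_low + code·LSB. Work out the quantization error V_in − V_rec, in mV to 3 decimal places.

One LSB is 2.56 V / 512 = 5.000 mV.
(1.958 − 0)/0.005 = 391.6000; ⌊·⌋ gives code 391.
V_rec = 0 + 391·0.005 = 1.955 V.
Error = 1.958 − 1.955 = 0.003 V = 3.000 mV.

3.000 mV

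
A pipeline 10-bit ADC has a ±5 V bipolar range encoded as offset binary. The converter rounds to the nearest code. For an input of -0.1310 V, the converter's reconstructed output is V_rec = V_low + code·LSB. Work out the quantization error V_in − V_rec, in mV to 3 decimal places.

-4.047 mV

LSB = 10/2^10 = 9.766 mV.
Scaled input = 498.5856 LSBs, so code = 499.
V_rec = (−5) + 499·0.00976562 = -0.12695312 V.
V_in − V_rec = -0.00404688 V = -4.047 mV.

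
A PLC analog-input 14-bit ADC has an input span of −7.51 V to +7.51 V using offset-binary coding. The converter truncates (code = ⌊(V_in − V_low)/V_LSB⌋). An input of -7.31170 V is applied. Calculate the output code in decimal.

Full-scale span = 15.02 V; LSB = 15.02/2^14 = 0.917 mV.
(V_in − V_low)/LSB = (-7.31170 − (−7.51)) / 0.000916748 = 216.308.
Floor → code 216.

code 216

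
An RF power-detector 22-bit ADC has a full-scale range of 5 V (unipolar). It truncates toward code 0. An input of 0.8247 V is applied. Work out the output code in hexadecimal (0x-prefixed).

With 4194304 levels over 5 V, one step is 1.19 µV.
(0.8247 − 0) / 1.19209e-06 = 691808.502 LSBs.
⌊·⌋(691808.502) = 691808.
In hexadecimal (0x-prefixed): 0xA8E60.

code 0xA8E60 (decimal 691808)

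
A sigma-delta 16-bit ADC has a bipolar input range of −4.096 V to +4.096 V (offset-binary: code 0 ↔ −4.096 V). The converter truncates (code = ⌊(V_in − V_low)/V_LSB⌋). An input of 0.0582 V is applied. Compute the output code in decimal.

LSB = 8.192 V / 65536 = 125.00 µV.
(V_in − V_low)/LSB = (0.0582 − (−4.096)) / 0.000125 = 33233.600.
Floor → code 33233.

code 33233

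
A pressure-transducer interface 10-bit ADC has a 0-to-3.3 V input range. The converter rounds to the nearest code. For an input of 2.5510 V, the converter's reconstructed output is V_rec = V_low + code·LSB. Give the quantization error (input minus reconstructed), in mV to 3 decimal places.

-1.344 mV

LSB = 3.3/2^10 = 3.223 mV.
(V_in − V_low)/LSB = (2.5510 − 0)/0.00322266 = 791.5830 → code 792 (round).
Code 792 maps back to 0 + 792×0.00322266 V = 2.5523437 V.
V_in − V_rec = -0.00134375 V = -1.344 mV.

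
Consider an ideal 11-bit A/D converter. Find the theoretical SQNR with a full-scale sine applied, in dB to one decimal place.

SNR ≈ 6.02·N + 1.76 dB = 6.02·11 + 1.76 = 67.98 dB.

68.0 dB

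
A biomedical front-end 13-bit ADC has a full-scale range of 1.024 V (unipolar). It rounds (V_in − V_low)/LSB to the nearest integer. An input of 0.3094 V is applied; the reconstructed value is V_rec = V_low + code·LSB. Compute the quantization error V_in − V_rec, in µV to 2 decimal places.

One LSB is 1.024 V / 8192 = 125.00 µV.
Scaled input = 2475.2000 LSBs, so code = 2475.
V_rec = 0 + 2475·0.000125 = 0.309375 V.
V_in − V_rec = 2.5e-05 V = 25.00 µV.

25.00 µV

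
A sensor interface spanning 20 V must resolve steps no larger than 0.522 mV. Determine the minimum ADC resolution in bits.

Number of steps required ≥ 20 V / 0.522 mV = 38314.18.
Need 2^N ≥ 38314.18; 2^15 = 32768, 2^16 = 65536.
Minimum N = 16.

16 bits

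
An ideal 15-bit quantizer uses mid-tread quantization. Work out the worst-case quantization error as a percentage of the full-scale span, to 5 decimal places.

Rounding → worst-case error = ½ LSB = V_FS/2^16, so 100/65536 = 0.00152588 % of full scale.

0.00153 %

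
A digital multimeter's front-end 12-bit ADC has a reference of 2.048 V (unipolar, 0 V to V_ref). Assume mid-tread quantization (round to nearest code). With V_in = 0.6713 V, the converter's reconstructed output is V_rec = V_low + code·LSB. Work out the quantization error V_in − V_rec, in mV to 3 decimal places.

LSB = 2.048/2^12 = 0.500 mV.
(V_in − V_low)/LSB = (0.6713 − 0)/0.0005 = 1342.6000 → code 1343 (round).
V_rec = 0 + 1343·0.0005 = 0.6715 V.
Error = 0.6713 − 0.6715 = -0.0002 V = -0.200 mV.

-0.200 mV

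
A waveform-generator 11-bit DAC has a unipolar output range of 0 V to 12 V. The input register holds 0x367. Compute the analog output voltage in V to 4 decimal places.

5.1035 V

LSB = 12 V / 2^11 = 5.859 mV.
Code 0x367 = 871 decimal.
V_out = 0 + 871 × 0.00585938 V = 5.10352 V.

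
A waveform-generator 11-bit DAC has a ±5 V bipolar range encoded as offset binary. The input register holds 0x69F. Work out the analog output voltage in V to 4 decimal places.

LSB = 10 V / 2^11 = 4.883 mV.
Code 0x69F = 1695 decimal.
V_out = (−5) + 1695 × 0.00488281 V = 3.27637 V.

3.2764 V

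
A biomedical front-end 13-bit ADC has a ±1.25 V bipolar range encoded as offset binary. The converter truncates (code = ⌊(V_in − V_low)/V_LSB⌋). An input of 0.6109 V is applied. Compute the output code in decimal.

LSB = 2.5 V / 8192 = 305.18 µV.
Input sits at 6097.797 steps above V_low.
Floor → code 6097.

code 6097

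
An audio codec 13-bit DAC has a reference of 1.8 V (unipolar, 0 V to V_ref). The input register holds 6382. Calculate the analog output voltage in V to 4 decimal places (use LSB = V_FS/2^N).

1.4023 V

LSB = 1.8 V / 2^13 = 219.73 µV.
V_out = 0 + 6382 × 0.000219727 V = 1.40229 V.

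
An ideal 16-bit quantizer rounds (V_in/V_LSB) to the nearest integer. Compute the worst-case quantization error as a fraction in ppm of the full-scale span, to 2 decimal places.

7.63 ppm

Rounding → worst-case error = ½ LSB = V_FS/2^17, so 1e+06/131072 = 7.62939 ppm of full scale.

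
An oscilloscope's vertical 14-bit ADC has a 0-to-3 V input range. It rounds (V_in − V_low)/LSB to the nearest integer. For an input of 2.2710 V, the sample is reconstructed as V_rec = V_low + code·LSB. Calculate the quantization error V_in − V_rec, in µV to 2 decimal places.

One LSB is 3 V / 16384 = 183.11 µV.
Scaled input = 12402.6880 LSBs, so code = 12403.
Code 12403 maps back to 0 + 12403×0.000183105 V = 2.2710571 V.
V_in − V_rec = -5.71289e-05 V = -57.13 µV.

-57.13 µV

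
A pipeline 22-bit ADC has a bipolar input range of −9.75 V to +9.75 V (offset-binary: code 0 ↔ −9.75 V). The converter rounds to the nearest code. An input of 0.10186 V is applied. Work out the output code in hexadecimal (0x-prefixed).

code 0x205595 (decimal 2119061)

LSB = 19.5 V / 4194304 = 4.65 µV.
(V_in − V_low)/LSB = (0.10186 − (−9.75)) / 4.64916e-06 = 2119061.323.
So the output code is 2119061.
In hexadecimal (0x-prefixed): 0x205595.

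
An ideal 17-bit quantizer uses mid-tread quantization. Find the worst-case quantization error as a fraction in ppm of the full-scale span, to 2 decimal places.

3.81 ppm

Rounding → worst-case error = ½ LSB = V_FS/2^18, so 1e+06/262144 = 3.8147 ppm of full scale.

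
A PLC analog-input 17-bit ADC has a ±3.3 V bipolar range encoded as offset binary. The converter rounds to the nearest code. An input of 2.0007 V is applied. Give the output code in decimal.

LSB = 6.6 V / 131072 = 50.35 µV.
Input sits at 105268.689 steps above V_low.
round(105268.689) = 105269.

code 105269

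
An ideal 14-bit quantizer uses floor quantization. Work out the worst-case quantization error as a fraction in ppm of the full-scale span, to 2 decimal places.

Truncating → worst-case error = 1 LSB = V_FS/2^14, so 1e+06/16384 = 61.0352 ppm of full scale.

61.04 ppm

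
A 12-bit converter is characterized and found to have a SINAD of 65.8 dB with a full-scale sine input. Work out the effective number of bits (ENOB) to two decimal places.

10.64 bits

ENOB = (SINAD − 1.76) / 6.02 = (65.8 − 1.76)/6.02 = 10.638.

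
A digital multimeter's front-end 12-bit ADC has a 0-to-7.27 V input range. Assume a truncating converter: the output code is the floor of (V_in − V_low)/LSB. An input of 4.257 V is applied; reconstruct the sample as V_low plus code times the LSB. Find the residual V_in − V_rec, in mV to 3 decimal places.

0.784 mV

Step size: 7.27 V ÷ 2^12 = 1.775 mV.
Scaled input = 2398.4418 LSBs, so code = 2398.
Code 2398 maps back to 0 + 2398×0.0017749 V = 4.2562158 V.
V_in − V_rec = 0.00078418 V = 0.784 mV.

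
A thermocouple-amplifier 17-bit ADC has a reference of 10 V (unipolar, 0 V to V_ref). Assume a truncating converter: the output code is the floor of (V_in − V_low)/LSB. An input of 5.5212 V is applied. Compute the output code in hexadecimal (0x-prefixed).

Full-scale span = 10 V; LSB = 10/2^17 = 76.29 µV.
Input sits at 72367.473 steps above V_low.
⌊·⌋(72367.473) = 72367.
In hexadecimal (0x-prefixed): 0x11AAF.

code 0x11AAF (decimal 72367)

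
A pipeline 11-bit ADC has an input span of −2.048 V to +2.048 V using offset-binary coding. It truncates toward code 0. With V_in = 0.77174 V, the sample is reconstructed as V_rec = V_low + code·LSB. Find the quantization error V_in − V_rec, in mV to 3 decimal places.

Step size: 4.096 V ÷ 2^11 = 2.000 mV.
Scaled input = 1409.8700 LSBs, so code = 1409.
Reconstructed: 0.77 V.
Difference: 0.00174 V → 1.740 mV.

1.740 mV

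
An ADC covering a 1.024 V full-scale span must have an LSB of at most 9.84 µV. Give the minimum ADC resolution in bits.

17 bits

Number of steps required ≥ 1.024 V / 9.84 µV = 104065.04.
Need 2^N ≥ 104065.04; 2^16 = 65536, 2^17 = 131072.
Minimum N = 17.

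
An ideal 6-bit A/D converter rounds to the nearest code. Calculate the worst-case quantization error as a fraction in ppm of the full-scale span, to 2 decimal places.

Rounding → worst-case error = ½ LSB = V_FS/2^7, so 1e+06/128 = 7812.5 ppm of full scale.

7812.50 ppm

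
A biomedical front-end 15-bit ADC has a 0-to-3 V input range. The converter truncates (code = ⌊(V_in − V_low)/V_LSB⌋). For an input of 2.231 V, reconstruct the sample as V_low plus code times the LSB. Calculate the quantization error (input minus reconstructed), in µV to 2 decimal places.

One LSB is 3 V / 32768 = 91.55 µV.
(2.231 − 0)/9.15527e-05 = 24368.4693; ⌊·⌋ gives code 24368.
Code 24368 maps back to 0 + 24368×9.15527e-05 V = 2.230957 V.
V_in − V_rec = 4.29687e-05 V = 42.97 µV.

42.97 µV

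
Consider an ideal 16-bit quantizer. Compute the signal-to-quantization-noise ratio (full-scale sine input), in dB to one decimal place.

SNR ≈ 6.02·N + 1.76 dB = 6.02·16 + 1.76 = 98.08 dB.

98.1 dB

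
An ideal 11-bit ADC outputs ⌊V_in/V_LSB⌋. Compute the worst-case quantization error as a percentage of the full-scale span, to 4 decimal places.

Truncating → worst-case error = 1 LSB = V_FS/2^11, so 100/2048 = 0.0488281 % of full scale.

0.0488 %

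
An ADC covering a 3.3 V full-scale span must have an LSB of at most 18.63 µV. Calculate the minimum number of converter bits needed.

18 bits

Number of steps required ≥ 3.3 V / 18.63 µV = 177133.66.
Need 2^N ≥ 177133.66; 2^17 = 131072, 2^18 = 262144.
Minimum N = 18.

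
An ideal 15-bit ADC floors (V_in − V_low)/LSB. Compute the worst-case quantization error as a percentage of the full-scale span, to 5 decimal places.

0.00305 %

Truncating → worst-case error = 1 LSB = V_FS/2^15, so 100/32768 = 0.00305176 % of full scale.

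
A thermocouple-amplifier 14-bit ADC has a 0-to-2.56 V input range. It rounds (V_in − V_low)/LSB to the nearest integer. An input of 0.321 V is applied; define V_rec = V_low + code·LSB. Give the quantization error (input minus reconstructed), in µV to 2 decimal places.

62.50 µV

LSB = 2.56/2^14 = 156.25 µV.
Scaled input = 2054.4000 LSBs, so code = 2054.
V_rec = 0 + 2054·0.00015625 = 0.3209375 V.
V_in − V_rec = 6.25e-05 V = 62.50 µV.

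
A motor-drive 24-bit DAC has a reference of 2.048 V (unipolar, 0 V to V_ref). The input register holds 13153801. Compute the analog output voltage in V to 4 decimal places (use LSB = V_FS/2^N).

1.6057 V

LSB = 2.048 V / 2^24 = 0.12 µV.
V_out = 0 + 13153801 × 1.2207e-07 V = 1.60569 V.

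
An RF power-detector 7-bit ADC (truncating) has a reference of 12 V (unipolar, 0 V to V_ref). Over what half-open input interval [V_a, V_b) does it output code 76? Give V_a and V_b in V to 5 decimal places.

[7.12500 V, 7.21875 V)

LSB = 12/2^7 = 93.750 mV.
V_a = V_low + 76·LSB = 7.125 V; V_b = V_low + 77·LSB = 7.21875 V.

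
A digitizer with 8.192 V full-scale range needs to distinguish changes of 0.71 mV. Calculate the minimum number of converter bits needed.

Number of steps required ≥ 8.192 V / 0.71 mV = 11538.03.
Need 2^N ≥ 11538.03; 2^13 = 8192, 2^14 = 16384.
Minimum N = 14.

14 bits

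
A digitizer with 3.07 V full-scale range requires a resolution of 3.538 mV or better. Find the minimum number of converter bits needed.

10 bits

Number of steps required ≥ 3.07 V / 3.538 mV = 867.72.
Need 2^N ≥ 867.72; 2^9 = 512, 2^10 = 1024.
Minimum N = 10.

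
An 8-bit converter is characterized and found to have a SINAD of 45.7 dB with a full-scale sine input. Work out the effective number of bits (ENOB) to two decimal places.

7.30 bits

ENOB = (SINAD − 1.76) / 6.02 = (45.7 − 1.76)/6.02 = 7.299.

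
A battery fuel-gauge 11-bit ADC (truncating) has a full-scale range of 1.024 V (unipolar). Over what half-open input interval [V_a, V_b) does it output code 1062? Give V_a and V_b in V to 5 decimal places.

[0.53100 V, 0.53150 V)

LSB = 1.024/2^11 = 0.500 mV.
V_a = V_low + 1062·LSB = 0.531 V; V_b = V_low + 1063·LSB = 0.5315 V.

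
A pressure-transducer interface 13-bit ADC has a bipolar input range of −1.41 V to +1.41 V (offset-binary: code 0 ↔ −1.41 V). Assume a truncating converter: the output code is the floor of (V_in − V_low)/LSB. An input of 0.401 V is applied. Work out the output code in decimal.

Full-scale span = 2.82 V; LSB = 2.82/2^13 = 344.24 µV.
(V_in − V_low)/LSB = (0.401 − (−1.41)) / 0.000344238 = 5260.891.
Floor → code 5260.

code 5260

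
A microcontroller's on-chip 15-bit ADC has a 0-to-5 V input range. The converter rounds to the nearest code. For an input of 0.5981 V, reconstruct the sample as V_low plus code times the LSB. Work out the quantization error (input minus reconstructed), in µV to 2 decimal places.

-44.53 µV

Step size: 5 V ÷ 2^15 = 152.59 µV.
(V_in − V_low)/LSB = (0.5981 − 0)/0.000152588 = 3919.7082 → code 3920 (round).
Reconstructed: 0.59814453 V.
Error = 0.5981 − 0.59814453 = -4.45313e-05 V = -44.53 µV.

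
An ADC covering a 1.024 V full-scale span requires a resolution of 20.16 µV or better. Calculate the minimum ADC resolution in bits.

16 bits

Number of steps required ≥ 1.024 V / 20.16 µV = 50793.65.
Need 2^N ≥ 50793.65; 2^15 = 32768, 2^16 = 65536.
Minimum N = 16.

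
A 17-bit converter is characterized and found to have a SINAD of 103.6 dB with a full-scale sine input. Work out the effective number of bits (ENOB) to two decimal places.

16.92 bits

ENOB = (SINAD − 1.76) / 6.02 = (103.6 − 1.76)/6.02 = 16.917.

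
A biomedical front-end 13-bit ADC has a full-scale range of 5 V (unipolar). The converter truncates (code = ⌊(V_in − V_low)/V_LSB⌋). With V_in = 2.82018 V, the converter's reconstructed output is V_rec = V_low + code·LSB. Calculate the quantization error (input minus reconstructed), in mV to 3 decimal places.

One LSB is 5 V / 8192 = 0.610 mV.
(2.82018 − 0)/0.000610352 = 4620.5829; ⌊·⌋ gives code 4620.
V_rec = 0 + 4620·0.000610352 = 2.8198242 V.
Error = 2.82018 − 2.8198242 = 0.000355781 V = 0.356 mV.

0.356 mV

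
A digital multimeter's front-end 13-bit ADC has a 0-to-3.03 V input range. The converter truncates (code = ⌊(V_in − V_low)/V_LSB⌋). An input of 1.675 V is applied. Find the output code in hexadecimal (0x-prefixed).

With 8192 levels over 3.03 V, one step is 369.87 µV.
Input sits at 4528.581 steps above V_low.
Floor → code 4528.
In hexadecimal (0x-prefixed): 0x11B0.

code 0x11B0 (decimal 4528)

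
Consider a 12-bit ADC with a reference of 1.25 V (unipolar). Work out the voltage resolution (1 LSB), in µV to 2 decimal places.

305.18 µV

Full-scale span = 1.25 V.
LSB = 1.25 / 2^12 = 1.25 / 4096 = 0.000305176 V = 305.18 µV.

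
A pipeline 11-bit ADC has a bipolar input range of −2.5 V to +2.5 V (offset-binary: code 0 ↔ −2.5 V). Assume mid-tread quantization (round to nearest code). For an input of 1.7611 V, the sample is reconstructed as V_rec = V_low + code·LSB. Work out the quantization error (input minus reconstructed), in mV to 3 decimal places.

0.846 mV

LSB = 5/2^11 = 2.441 mV.
(V_in − V_low)/LSB = (1.7611 − (−2.5))/0.00244141 = 1745.3466 → code 1745 (round).
V_rec = (−2.5) + 1745·0.00244141 = 1.7602539 V.
Error = 1.7611 − 1.7602539 = 0.000846094 V = 0.846 mV.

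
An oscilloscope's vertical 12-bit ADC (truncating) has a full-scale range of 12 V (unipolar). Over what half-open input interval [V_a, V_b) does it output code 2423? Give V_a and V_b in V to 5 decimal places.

[7.09863 V, 7.10156 V)

LSB = 12/2^12 = 2.930 mV.
V_a = V_low + 2423·LSB = 7.09863 V; V_b = V_low + 2424·LSB = 7.10156 V.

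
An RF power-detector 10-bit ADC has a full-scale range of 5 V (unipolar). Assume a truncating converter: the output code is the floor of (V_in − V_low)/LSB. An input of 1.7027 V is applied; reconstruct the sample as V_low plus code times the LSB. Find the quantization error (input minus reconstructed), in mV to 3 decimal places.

3.481 mV

LSB = 5/2^10 = 4.883 mV.
(V_in − V_low)/LSB = (1.7027 − 0)/0.00488281 = 348.7130 → code 348 (floor).
Reconstructed: 1.6992188 V.
V_in − V_rec = 0.00348125 V = 3.481 mV.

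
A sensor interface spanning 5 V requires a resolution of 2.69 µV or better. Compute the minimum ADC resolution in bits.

21 bits

Number of steps required ≥ 5 V / 2.69 µV = 1858736.06.
Need 2^N ≥ 1858736.06; 2^20 = 1048576, 2^21 = 2097152.
Minimum N = 21.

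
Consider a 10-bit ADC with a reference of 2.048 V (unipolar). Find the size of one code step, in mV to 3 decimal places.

Full-scale span = 2.048 V.
LSB = 2.048 / 2^10 = 2.048 / 1024 = 0.002 V = 2.000 mV.

2.000 mV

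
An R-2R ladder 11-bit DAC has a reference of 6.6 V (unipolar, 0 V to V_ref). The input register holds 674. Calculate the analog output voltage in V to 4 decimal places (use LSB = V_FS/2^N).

2.1721 V

LSB = 6.6 V / 2^11 = 3.223 mV.
V_out = 0 + 674 × 0.00322266 V = 2.17207 V.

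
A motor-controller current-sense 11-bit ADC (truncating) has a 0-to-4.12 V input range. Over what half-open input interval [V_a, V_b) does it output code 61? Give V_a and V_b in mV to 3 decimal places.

[122.715 mV, 124.727 mV)

LSB = 4.12/2^11 = 2.012 mV.
V_a = V_low + 61·LSB = 0.122715 V; V_b = V_low + 62·LSB = 0.124727 V.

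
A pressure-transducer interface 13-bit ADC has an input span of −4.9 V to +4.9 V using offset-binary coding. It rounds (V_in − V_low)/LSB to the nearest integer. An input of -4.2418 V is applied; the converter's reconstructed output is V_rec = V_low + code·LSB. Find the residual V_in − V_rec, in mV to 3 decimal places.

0.241 mV

One LSB is 9.8 V / 8192 = 1.196 mV.
(-4.2418 − (−4.9))/0.00119629 = 550.2015; round gives code 550.
Reconstructed: -4.242041 V.
Error = -4.2418 − (−4.242041) = 0.000241016 V = 0.241 mV.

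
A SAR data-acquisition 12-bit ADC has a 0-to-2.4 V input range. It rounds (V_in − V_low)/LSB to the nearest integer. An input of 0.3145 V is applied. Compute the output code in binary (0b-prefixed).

code 0b1000011001 (decimal 537)

With 4096 levels over 2.4 V, one step is 0.586 mV.
(0.3145 − 0) / 0.000585937 = 536.747 LSBs.
Round → code 537.
In binary (0b-prefixed): 0b1000011001.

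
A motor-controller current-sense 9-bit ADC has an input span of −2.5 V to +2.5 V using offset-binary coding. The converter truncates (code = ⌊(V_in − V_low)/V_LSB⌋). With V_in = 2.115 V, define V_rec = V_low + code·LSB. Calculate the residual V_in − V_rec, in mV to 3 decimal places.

5.625 mV

One LSB is 5 V / 512 = 9.766 mV.
Scaled input = 472.5760 LSBs, so code = 472.
V_rec = (−2.5) + 472·0.00976562 = 2.109375 V.
Difference: 0.005625 V → 5.625 mV.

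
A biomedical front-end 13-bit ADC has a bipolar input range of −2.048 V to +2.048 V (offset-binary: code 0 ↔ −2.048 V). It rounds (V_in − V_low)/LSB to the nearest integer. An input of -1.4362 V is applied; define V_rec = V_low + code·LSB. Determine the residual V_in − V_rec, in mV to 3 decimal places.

LSB = 4.096/2^13 = 0.500 mV.
(-1.4362 − (−2.048))/0.0005 = 1223.6000; round gives code 1224.
Reconstructed: -1.436 V.
Error = -1.4362 − (−1.436) = -0.0002 V = -0.200 mV.

-0.200 mV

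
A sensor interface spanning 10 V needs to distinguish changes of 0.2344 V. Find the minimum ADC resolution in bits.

6 bits

Number of steps required ≥ 10 V / 0.2344 V = 42.66.
Need 2^N ≥ 42.66; 2^5 = 32, 2^6 = 64.
Minimum N = 6.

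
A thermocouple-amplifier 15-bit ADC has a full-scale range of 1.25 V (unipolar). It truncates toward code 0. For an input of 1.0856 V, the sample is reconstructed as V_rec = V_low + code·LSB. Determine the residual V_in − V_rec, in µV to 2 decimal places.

Step size: 1.25 V ÷ 2^15 = 38.15 µV.
Scaled input = 28458.3526 LSBs, so code = 28458.
V_rec = 0 + 28458·3.8147e-05 = 1.0855865 V.
V_in − V_rec = 1.34521e-05 V = 13.45 µV.

13.45 µV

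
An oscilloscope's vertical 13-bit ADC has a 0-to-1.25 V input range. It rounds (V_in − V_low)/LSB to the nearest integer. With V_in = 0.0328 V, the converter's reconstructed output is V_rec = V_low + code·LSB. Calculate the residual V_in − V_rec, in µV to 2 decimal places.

-6.40 µV

LSB = 1.25/2^13 = 152.59 µV.
(0.0328 − 0)/0.000152588 = 214.9581; round gives code 215.
Code 215 maps back to 0 + 215×0.000152588 V = 0.032806396 V.
Error = 0.0328 − 0.032806396 = -6.39648e-06 V = -6.40 µV.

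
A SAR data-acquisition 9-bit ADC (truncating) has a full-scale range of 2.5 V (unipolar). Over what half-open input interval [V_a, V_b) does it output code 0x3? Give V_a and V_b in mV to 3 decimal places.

LSB = 2.5/2^9 = 4.883 mV.
Code 0x3 = 3 decimal.
V_a = V_low + 3·LSB = 0.0146484 V; V_b = V_low + 4·LSB = 0.0195312 V.

[14.648 mV, 19.531 mV)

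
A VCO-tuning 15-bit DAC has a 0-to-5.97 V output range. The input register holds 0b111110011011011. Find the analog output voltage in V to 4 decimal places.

LSB = 5.97 V / 2^15 = 182.19 µV.
Code 0b111110011011011 = 31963 decimal.
V_out = 0 + 31963 × 0.00018219 V = 5.82334 V.

5.8233 V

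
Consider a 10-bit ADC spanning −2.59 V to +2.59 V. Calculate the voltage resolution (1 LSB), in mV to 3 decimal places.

Full-scale span = 5.18 V.
LSB = 5.18 / 2^10 = 5.18 / 1024 = 0.00505859 V = 5.059 mV.

5.059 mV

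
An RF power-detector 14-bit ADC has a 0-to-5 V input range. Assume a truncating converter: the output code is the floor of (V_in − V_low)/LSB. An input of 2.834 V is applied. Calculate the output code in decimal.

LSB = 5 V / 16384 = 305.18 µV.
(2.834 − 0) / 0.000305176 = 9286.451 LSBs.
Floor → code 9286.

code 9286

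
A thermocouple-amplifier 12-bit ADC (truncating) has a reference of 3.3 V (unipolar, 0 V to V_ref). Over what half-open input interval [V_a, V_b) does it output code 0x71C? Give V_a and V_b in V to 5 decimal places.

[1.46631 V, 1.46711 V)

LSB = 3.3/2^12 = 0.806 mV.
Code 0x71C = 1820 decimal.
V_a = V_low + 1820·LSB = 1.46631 V; V_b = V_low + 1821·LSB = 1.46711 V.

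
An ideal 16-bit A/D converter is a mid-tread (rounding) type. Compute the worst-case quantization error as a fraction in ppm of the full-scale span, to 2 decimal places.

7.63 ppm

Rounding → worst-case error = ½ LSB = V_FS/2^17, so 1e+06/131072 = 7.62939 ppm of full scale.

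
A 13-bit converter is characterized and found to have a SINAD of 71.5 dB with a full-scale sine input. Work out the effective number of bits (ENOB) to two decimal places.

11.58 bits

ENOB = (SINAD − 1.76) / 6.02 = (71.5 − 1.76)/6.02 = 11.585.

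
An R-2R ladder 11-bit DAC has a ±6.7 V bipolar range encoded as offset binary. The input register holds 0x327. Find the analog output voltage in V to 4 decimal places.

-1.4198 V

LSB = 13.4 V / 2^11 = 6.543 mV.
Code 0x327 = 807 decimal.
V_out = (−6.7) + 807 × 0.00654297 V = -1.41982 V.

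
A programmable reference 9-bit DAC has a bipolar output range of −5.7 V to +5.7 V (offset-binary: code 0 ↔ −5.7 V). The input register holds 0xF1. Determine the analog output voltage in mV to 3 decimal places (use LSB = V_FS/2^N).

LSB = 11.4 V / 2^9 = 22.266 mV.
Code 0xF1 = 241 decimal.
V_out = (−5.7) + 241 × 0.0222656 V = -0.333984 V.
= -333.984 mV.

-333.984 mV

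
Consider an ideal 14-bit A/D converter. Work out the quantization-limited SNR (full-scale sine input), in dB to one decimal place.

86.0 dB

SNR ≈ 6.02·N + 1.76 dB = 6.02·14 + 1.76 = 86.04 dB.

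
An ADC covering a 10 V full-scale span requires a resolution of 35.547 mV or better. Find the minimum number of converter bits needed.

9 bits

Number of steps required ≥ 10 V / 35.547 mV = 281.32.
Need 2^N ≥ 281.32; 2^8 = 256, 2^9 = 512.
Minimum N = 9.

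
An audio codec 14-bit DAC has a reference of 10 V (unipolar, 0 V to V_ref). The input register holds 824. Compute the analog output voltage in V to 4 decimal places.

LSB = 10 V / 2^14 = 0.610 mV.
V_out = 0 + 824 × 0.000610352 V = 0.50293 V.

0.5029 V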